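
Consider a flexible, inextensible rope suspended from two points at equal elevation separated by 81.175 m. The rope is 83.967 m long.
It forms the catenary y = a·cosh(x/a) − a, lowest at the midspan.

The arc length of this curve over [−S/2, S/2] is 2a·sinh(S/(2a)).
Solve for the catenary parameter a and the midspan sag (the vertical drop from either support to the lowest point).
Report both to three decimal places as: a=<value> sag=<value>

seed: a₀ = √(S³/(24(L−S))) = √(81.175³/(24·2.792)) = 89.344972
iter 1: u=0.454279  f(a)=+2.895e-02  f'(a)=-6.380e-02  a ← 89.344972 − (+2.895e-02/-6.380e-02) = 89.798760
iter 2: u=0.451983  f(a)=+2.221e-04  f'(a)=-6.282e-02  a ← 89.798760 − (+2.221e-04/-6.282e-02) = 89.802295
iter 3: u=0.451965  f(a)=+1.329e-08  f'(a)=-6.282e-02  a ← 89.802295 − (+1.329e-08/-6.282e-02) = 89.802295
iter 4: u=0.451965  f(a)=+0.000e+00  f'(a)=-6.282e-02  a ← 89.802295 − (+0.000e+00/-6.282e-02) = 89.802295
converged: |Δa| < 1e-12 after 4 iterations
sag = a·(cosh(S/(2a)) − 1) = 89.802295·(cosh(0.451965) − 1) = 9.329266
T_max/T_min = cosh(S/(2a)) = 1.103887

a=89.802 sag=9.329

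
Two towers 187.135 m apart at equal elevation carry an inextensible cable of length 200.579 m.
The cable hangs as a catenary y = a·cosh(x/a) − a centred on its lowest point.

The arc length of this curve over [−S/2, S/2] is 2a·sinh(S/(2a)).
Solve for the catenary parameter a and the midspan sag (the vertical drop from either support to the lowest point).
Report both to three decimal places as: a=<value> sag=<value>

seed: a₀ = √(S³/(24(L−S))) = √(187.135³/(24·13.444)) = 142.515683
iter 1: u=0.656542  f(a)=+2.927e-01  f'(a)=-1.969e-01  a ← 142.515683 − (+2.927e-01/-1.969e-01) = 144.002242
iter 2: u=0.649764  f(a)=+4.643e-03  f'(a)=-1.907e-01  a ← 144.002242 − (+4.643e-03/-1.907e-01) = 144.026589
iter 3: u=0.649654  f(a)=+1.210e-06  f'(a)=-1.906e-01  a ← 144.026589 − (+1.210e-06/-1.906e-01) = 144.026595
iter 4: u=0.649654  f(a)=+8.527e-14  f'(a)=-1.906e-01  a ← 144.026595 − (+8.527e-14/-1.906e-01) = 144.026595
converged: |Δa| < 1e-12 after 4 iterations
sag = a·(cosh(S/(2a)) − 1) = 144.026595·(cosh(0.649654) − 1) = 31.477376
T_max/T_min = cosh(S/(2a)) = 1.218553

a=144.027 sag=31.477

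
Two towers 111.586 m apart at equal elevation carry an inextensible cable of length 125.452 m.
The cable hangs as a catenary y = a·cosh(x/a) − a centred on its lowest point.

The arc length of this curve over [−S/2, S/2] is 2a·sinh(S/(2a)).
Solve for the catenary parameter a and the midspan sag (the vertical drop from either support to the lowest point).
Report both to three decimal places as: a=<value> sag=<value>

seed: a₀ = √(S³/(24(L−S))) = √(111.586³/(24·13.866)) = 64.615000
iter 1: u=0.863468  f(a)=+5.262e-01  f'(a)=-4.621e-01  a ← 64.615000 − (+5.262e-01/-4.621e-01) = 65.753792
iter 2: u=0.848514  f(a)=+1.423e-02  f'(a)=-4.374e-01  a ← 65.753792 − (+1.423e-02/-4.374e-01) = 65.786334
iter 3: u=0.848094  f(a)=+1.106e-05  f'(a)=-4.367e-01  a ← 65.786334 − (+1.106e-05/-4.367e-01) = 65.786359
iter 4: u=0.848094  f(a)=+6.693e-12  f'(a)=-4.367e-01  a ← 65.786359 − (+6.693e-12/-4.367e-01) = 65.786359
converged: |Δa| < 1e-12 after 4 iterations
sag = a·(cosh(S/(2a)) − 1) = 65.786359·(cosh(0.848094) − 1) = 25.111364
T_max/T_min = cosh(S/(2a)) = 1.381711

a=65.786 sag=25.111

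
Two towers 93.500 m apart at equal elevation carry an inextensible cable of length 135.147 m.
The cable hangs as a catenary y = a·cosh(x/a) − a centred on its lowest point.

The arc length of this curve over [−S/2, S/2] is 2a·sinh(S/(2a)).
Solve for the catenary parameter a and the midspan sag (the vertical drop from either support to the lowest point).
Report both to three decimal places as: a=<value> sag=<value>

seed: a₀ = √(S³/(24(L−S))) = √(93.500³/(24·41.647)) = 28.596964
iter 1: u=1.634789  f(a)=+5.933e+00  f'(a)=-3.769e+00  a ← 28.596964 − (+5.933e+00/-3.769e+00) = 30.170969
iter 2: u=1.549503  f(a)=+5.250e-01  f'(a)=-3.129e+00  a ← 30.170969 − (+5.250e-01/-3.129e+00) = 30.338765
iter 3: u=1.540933  f(a)=+4.994e-03  f'(a)=-3.070e+00  a ← 30.338765 − (+4.994e-03/-3.070e+00) = 30.340392
iter 4: u=1.540850  f(a)=+4.613e-07  f'(a)=-3.069e+00  a ← 30.340392 − (+4.613e-07/-3.069e+00) = 30.340392
iter 5: u=1.540850  f(a)=+2.842e-14  f'(a)=-3.069e+00  a ← 30.340392 − (+2.842e-14/-3.069e+00) = 30.340392
converged: |Δa| < 1e-12 after 5 iterations
sag = a·(cosh(S/(2a)) − 1) = 30.340392·(cosh(1.540850) − 1) = 43.731987
T_max/T_min = cosh(S/(2a)) = 2.441378

a=30.340 sag=43.732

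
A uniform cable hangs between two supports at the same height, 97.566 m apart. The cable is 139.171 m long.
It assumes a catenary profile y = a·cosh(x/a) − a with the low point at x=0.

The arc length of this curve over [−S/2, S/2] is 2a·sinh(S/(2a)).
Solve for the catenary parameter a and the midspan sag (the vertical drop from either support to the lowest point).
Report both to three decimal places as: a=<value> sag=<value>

seed: a₀ = √(S³/(24(L−S))) = √(97.566³/(24·41.605)) = 30.497860
iter 1: u=1.599555  f(a)=+5.659e+00  f'(a)=-3.493e+00  a ← 30.497860 − (+5.659e+00/-3.493e+00) = 32.117646
iter 2: u=1.518885  f(a)=+4.821e-01  f'(a)=-2.921e+00  a ← 32.117646 − (+4.821e-01/-2.921e+00) = 32.282661
iter 3: u=1.511121  f(a)=+4.219e-03  f'(a)=-2.870e+00  a ← 32.282661 − (+4.219e-03/-2.870e+00) = 32.284131
iter 4: u=1.511052  f(a)=+3.293e-07  f'(a)=-2.870e+00  a ← 32.284131 − (+3.293e-07/-2.870e+00) = 32.284131
iter 5: u=1.511052  f(a)=+0.000e+00  f'(a)=-2.870e+00  a ← 32.284131 − (+0.000e+00/-2.870e+00) = 32.284131
converged: |Δa| < 1e-12 after 5 iterations
sag = a·(cosh(S/(2a)) − 1) = 32.284131·(cosh(1.511052) − 1) = 44.425757
T_max/T_min = cosh(S/(2a)) = 2.376086

a=32.284 sag=44.426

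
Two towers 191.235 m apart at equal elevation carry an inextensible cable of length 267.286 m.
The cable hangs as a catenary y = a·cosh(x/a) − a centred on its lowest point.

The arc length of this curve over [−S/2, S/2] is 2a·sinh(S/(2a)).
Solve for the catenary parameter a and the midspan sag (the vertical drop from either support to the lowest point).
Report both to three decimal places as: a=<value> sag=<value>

a=65.300 sag=83.443

seed: a₀ = √(S³/(24(L−S))) = √(191.235³/(24·76.051)) = 61.900333
iter 1: u=1.544701  f(a)=+9.606e+00  f'(a)=-3.096e+00  a ← 61.900333 − (+9.606e+00/-3.096e+00) = 65.003354
iter 2: u=1.470963  f(a)=+7.696e-01  f'(a)=-2.618e+00  a ← 65.003354 − (+7.696e-01/-2.618e+00) = 65.297325
iter 3: u=1.464340  f(a)=+5.890e-03  f'(a)=-2.578e+00  a ← 65.297325 − (+5.890e-03/-2.578e+00) = 65.299610
iter 4: u=1.464289  f(a)=+3.508e-07  f'(a)=-2.578e+00  a ← 65.299610 − (+3.508e-07/-2.578e+00) = 65.299610
iter 5: u=1.464289  f(a)=+0.000e+00  f'(a)=-2.578e+00  a ← 65.299610 − (+0.000e+00/-2.578e+00) = 65.299610
converged: |Δa| < 1e-12 after 5 iterations
sag = a·(cosh(S/(2a)) − 1) = 65.299610·(cosh(1.464289) − 1) = 83.443425
T_max/T_min = cosh(S/(2a)) = 2.277855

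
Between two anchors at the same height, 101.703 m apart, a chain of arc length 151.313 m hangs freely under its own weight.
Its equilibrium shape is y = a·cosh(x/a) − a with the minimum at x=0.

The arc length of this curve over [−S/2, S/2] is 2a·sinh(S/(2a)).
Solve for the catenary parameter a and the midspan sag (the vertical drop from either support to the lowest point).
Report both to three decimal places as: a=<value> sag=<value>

seed: a₀ = √(S³/(24(L−S))) = √(101.703³/(24·49.610)) = 29.724216
iter 1: u=1.710777  f(a)=+7.787e+00  f'(a)=-4.423e+00  a ← 29.724216 − (+7.787e+00/-4.423e+00) = 31.484823
iter 2: u=1.615112  f(a)=+7.455e-01  f'(a)=-3.613e+00  a ← 31.484823 − (+7.455e-01/-3.613e+00) = 31.691148
iter 3: u=1.604596  f(a)=+8.430e-03  f'(a)=-3.532e+00  a ← 31.691148 − (+8.430e-03/-3.532e+00) = 31.693534
iter 4: u=1.604476  f(a)=+1.105e-06  f'(a)=-3.531e+00  a ← 31.693534 − (+1.105e-06/-3.531e+00) = 31.693535
iter 5: u=1.604476  f(a)=+5.684e-14  f'(a)=-3.531e+00  a ← 31.693535 − (+5.684e-14/-3.531e+00) = 31.693535
converged: |Δa| < 1e-12 after 5 iterations
sag = a·(cosh(S/(2a)) − 1) = 31.693535·(cosh(1.604476) − 1) = 50.333206
T_max/T_min = cosh(S/(2a)) = 2.588122

a=31.694 sag=50.333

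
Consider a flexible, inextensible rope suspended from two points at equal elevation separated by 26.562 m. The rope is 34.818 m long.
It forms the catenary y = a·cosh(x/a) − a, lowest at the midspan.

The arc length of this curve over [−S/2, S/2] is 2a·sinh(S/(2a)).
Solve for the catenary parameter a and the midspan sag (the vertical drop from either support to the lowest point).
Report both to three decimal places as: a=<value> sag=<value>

seed: a₀ = √(S³/(24(L−S))) = √(26.562³/(24·8.256)) = 9.725248
iter 1: u=1.365621  f(a)=+8.049e-01  f'(a)=-2.036e+00  a ← 9.725248 − (+8.049e-01/-2.036e+00) = 10.120532
iter 2: u=1.312283  f(a)=+5.168e-02  f'(a)=-1.782e+00  a ← 10.120532 − (+5.168e-02/-1.782e+00) = 10.149523
iter 3: u=1.308534  f(a)=+2.453e-04  f'(a)=-1.766e+00  a ← 10.149523 − (+2.453e-04/-1.766e+00) = 10.149661
iter 4: u=1.308517  f(a)=+5.586e-09  f'(a)=-1.766e+00  a ← 10.149661 − (+5.586e-09/-1.766e+00) = 10.149661
iter 5: u=1.308517  f(a)=+0.000e+00  f'(a)=-1.766e+00  a ← 10.149661 − (+0.000e+00/-1.766e+00) = 10.149661
converged: |Δa| < 1e-12 after 5 iterations
sag = a·(cosh(S/(2a)) − 1) = 10.149661·(cosh(1.308517) − 1) = 10.001986
T_max/T_min = cosh(S/(2a)) = 1.985450

a=10.150 sag=10.002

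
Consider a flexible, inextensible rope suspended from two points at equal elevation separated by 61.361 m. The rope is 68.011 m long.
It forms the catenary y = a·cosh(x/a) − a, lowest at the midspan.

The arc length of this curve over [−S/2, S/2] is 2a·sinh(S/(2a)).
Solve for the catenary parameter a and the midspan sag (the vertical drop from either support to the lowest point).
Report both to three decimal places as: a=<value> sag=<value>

a=38.651 sag=12.830

seed: a₀ = √(S³/(24(L−S))) = √(61.361³/(24·6.650)) = 38.047156
iter 1: u=0.806381  f(a)=+2.196e-01  f'(a)=-3.728e-01  a ← 38.047156 − (+2.196e-01/-3.728e-01) = 38.636125
iter 2: u=0.794088  f(a)=+5.203e-03  f'(a)=-3.554e-01  a ← 38.636125 − (+5.203e-03/-3.554e-01) = 38.650766
iter 3: u=0.793788  f(a)=+3.078e-06  f'(a)=-3.549e-01  a ← 38.650766 − (+3.078e-06/-3.549e-01) = 38.650775
iter 4: u=0.793787  f(a)=+1.052e-12  f'(a)=-3.549e-01  a ← 38.650775 − (+1.052e-12/-3.549e-01) = 38.650775
converged: |Δa| < 1e-12 after 4 iterations
sag = a·(cosh(S/(2a)) − 1) = 38.650775·(cosh(0.793787) − 1) = 12.829866
T_max/T_min = cosh(S/(2a)) = 1.331943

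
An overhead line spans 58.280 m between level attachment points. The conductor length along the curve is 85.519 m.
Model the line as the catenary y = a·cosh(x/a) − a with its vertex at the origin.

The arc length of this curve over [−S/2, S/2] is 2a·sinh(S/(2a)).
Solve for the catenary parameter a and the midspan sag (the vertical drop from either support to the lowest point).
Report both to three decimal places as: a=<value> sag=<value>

a=18.510 sag=28.084

seed: a₀ = √(S³/(24(L−S))) = √(58.280³/(24·27.239)) = 17.401157
iter 1: u=1.674601  f(a)=+4.085e+00  f'(a)=-4.101e+00  a ← 17.401157 − (+4.085e+00/-4.101e+00) = 18.397062
iter 2: u=1.583949  f(a)=+3.769e-01  f'(a)=-3.376e+00  a ← 18.397062 − (+3.769e-01/-3.376e+00) = 18.508687
iter 3: u=1.574396  f(a)=+3.929e-03  f'(a)=-3.306e+00  a ← 18.508687 − (+3.929e-03/-3.306e+00) = 18.509876
iter 4: u=1.574295  f(a)=+4.370e-07  f'(a)=-3.306e+00  a ← 18.509876 − (+4.370e-07/-3.306e+00) = 18.509876
iter 5: u=1.574295  f(a)=-1.421e-14  f'(a)=-3.306e+00  a ← 18.509876 − (-1.421e-14/-3.306e+00) = 18.509876
converged: |Δa| < 1e-12 after 5 iterations
sag = a·(cosh(S/(2a)) − 1) = 18.509876·(cosh(1.574295) − 1) = 28.084012
T_max/T_min = cosh(S/(2a)) = 2.517245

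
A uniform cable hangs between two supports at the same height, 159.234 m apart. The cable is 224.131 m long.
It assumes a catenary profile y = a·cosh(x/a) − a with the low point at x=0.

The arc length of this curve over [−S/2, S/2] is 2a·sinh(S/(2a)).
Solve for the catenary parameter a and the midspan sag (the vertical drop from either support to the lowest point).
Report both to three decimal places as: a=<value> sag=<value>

a=53.774 sag=70.525

seed: a₀ = √(S³/(24(L−S))) = √(159.234³/(24·64.897)) = 50.913831
iter 1: u=1.563760  f(a)=+8.413e+00  f'(a)=-3.230e+00  a ← 50.913831 − (+8.413e+00/-3.230e+00) = 53.518693
iter 2: u=1.487648  f(a)=+6.887e-01  f'(a)=-2.721e+00  a ← 53.518693 − (+6.887e-01/-2.721e+00) = 53.771848
iter 3: u=1.480645  f(a)=+5.526e-03  f'(a)=-2.677e+00  a ← 53.771848 − (+5.526e-03/-2.677e+00) = 53.773913
iter 4: u=1.480588  f(a)=+3.620e-07  f'(a)=-2.677e+00  a ← 53.773913 − (+3.620e-07/-2.677e+00) = 53.773913
iter 5: u=1.480588  f(a)=+0.000e+00  f'(a)=-2.677e+00  a ← 53.773913 − (+0.000e+00/-2.677e+00) = 53.773913
converged: |Δa| < 1e-12 after 5 iterations
sag = a·(cosh(S/(2a)) − 1) = 53.773913·(cosh(1.480588) − 1) = 70.525363
T_max/T_min = cosh(S/(2a)) = 2.311516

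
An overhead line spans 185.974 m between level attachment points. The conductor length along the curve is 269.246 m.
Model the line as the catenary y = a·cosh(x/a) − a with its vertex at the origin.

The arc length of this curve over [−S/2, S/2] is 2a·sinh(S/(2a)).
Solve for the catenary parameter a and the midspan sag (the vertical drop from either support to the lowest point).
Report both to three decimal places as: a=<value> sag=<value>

seed: a₀ = √(S³/(24(L−S))) = √(185.974³/(24·83.272)) = 56.731365
iter 1: u=1.639076  f(a)=+1.193e+01  f'(a)=-3.804e+00  a ← 56.731365 − (+1.193e+01/-3.804e+00) = 59.867269
iter 2: u=1.553219  f(a)=+1.061e+00  f'(a)=-3.155e+00  a ← 59.867269 − (+1.061e+00/-3.155e+00) = 60.203398
iter 3: u=1.544547  f(a)=+1.019e-02  f'(a)=-3.095e+00  a ← 60.203398 − (+1.019e-02/-3.095e+00) = 60.206691
iter 4: u=1.544463  f(a)=+9.604e-07  f'(a)=-3.094e+00  a ← 60.206691 − (+9.604e-07/-3.094e+00) = 60.206691
iter 5: u=1.544463  f(a)=+0.000e+00  f'(a)=-3.094e+00  a ← 60.206691 − (+0.000e+00/-3.094e+00) = 60.206691
converged: |Δa| < 1e-12 after 5 iterations
sag = a·(cosh(S/(2a)) − 1) = 60.206691·(cosh(1.544463) − 1) = 87.266011
T_max/T_min = cosh(S/(2a)) = 2.449440

a=60.207 sag=87.266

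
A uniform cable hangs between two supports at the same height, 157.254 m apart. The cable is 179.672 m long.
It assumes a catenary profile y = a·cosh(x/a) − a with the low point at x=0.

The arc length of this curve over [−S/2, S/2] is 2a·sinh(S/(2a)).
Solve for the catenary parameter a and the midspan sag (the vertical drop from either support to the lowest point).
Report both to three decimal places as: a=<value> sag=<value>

seed: a₀ = √(S³/(24(L−S))) = √(157.254³/(24·22.418)) = 85.015575
iter 1: u=0.924854  f(a)=+9.785e-01  f'(a)=-5.739e-01  a ← 85.015575 − (+9.785e-01/-5.739e-01) = 86.720635
iter 2: u=0.906670  f(a)=+3.021e-02  f'(a)=-5.389e-01  a ← 86.720635 − (+3.021e-02/-5.389e-01) = 86.776695
iter 3: u=0.906084  f(a)=+3.084e-05  f'(a)=-5.379e-01  a ← 86.776695 − (+3.084e-05/-5.379e-01) = 86.776752
iter 4: u=0.906084  f(a)=+3.220e-11  f'(a)=-5.378e-01  a ← 86.776752 − (+3.220e-11/-5.378e-01) = 86.776752
converged: |Δa| < 1e-12 after 4 iterations
sag = a·(cosh(S/(2a)) − 1) = 86.776752·(cosh(0.906084) − 1) = 38.126057
T_max/T_min = cosh(S/(2a)) = 1.439358

a=86.777 sag=38.126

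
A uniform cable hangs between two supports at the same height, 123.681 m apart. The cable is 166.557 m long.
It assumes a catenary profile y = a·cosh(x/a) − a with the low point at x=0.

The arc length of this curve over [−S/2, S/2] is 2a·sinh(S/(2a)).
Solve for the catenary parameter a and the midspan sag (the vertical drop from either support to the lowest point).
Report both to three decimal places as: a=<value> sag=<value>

a=44.951 sag=49.684

seed: a₀ = √(S³/(24(L−S))) = √(123.681³/(24·42.876)) = 42.878712
iter 1: u=1.442219  f(a)=+4.686e+00  f'(a)=-2.448e+00  a ← 42.878712 − (+4.686e+00/-2.448e+00) = 44.793129
iter 2: u=1.380580  f(a)=+3.321e-01  f'(a)=-2.112e+00  a ← 44.793129 − (+3.321e-01/-2.112e+00) = 44.950373
iter 3: u=1.375751  f(a)=+1.950e-03  f'(a)=-2.087e+00  a ← 44.950373 − (+1.950e-03/-2.087e+00) = 44.951307
iter 4: u=1.375722  f(a)=+6.804e-08  f'(a)=-2.087e+00  a ← 44.951307 − (+6.804e-08/-2.087e+00) = 44.951307
iter 5: u=1.375722  f(a)=+0.000e+00  f'(a)=-2.087e+00  a ← 44.951307 − (+0.000e+00/-2.087e+00) = 44.951307
converged: |Δa| < 1e-12 after 5 iterations
sag = a·(cosh(S/(2a)) − 1) = 44.951307·(cosh(1.375722) − 1) = 49.684461
T_max/T_min = cosh(S/(2a)) = 2.105295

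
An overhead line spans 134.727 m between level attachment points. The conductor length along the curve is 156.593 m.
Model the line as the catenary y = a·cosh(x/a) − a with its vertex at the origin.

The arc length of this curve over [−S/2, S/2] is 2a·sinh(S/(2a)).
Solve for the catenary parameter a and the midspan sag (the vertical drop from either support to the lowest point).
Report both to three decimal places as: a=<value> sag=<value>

seed: a₀ = √(S³/(24(L−S))) = √(134.727³/(24·21.866)) = 68.263990
iter 1: u=0.986809  f(a)=+1.090e+00  f'(a)=-7.052e-01  a ← 68.263990 − (+1.090e+00/-7.052e-01) = 69.809127
iter 2: u=0.964967  f(a)=+3.809e-02  f'(a)=-6.567e-01  a ← 69.809127 − (+3.809e-02/-6.567e-01) = 69.867136
iter 3: u=0.964166  f(a)=+5.030e-05  f'(a)=-6.550e-01  a ← 69.867136 − (+5.030e-05/-6.550e-01) = 69.867213
iter 4: u=0.964165  f(a)=+8.791e-11  f'(a)=-6.550e-01  a ← 69.867213 − (+8.791e-11/-6.550e-01) = 69.867213
iter 5: u=0.964165  f(a)=+0.000e+00  f'(a)=-6.550e-01  a ← 69.867213 − (+0.000e+00/-6.550e-01) = 69.867213
converged: |Δa| < 1e-12 after 5 iterations
sag = a·(cosh(S/(2a)) − 1) = 69.867213·(cosh(0.964165) − 1) = 35.069765
T_max/T_min = cosh(S/(2a)) = 1.501949

a=69.867 sag=35.070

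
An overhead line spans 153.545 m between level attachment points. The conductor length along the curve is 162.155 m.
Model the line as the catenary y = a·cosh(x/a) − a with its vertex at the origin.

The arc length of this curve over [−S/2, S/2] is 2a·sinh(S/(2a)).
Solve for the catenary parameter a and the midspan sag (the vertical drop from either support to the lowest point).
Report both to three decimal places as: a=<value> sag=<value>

seed: a₀ = √(S³/(24(L−S))) = √(153.545³/(24·8.610)) = 132.356819
iter 1: u=0.580042  f(a)=+1.460e-01  f'(a)=-1.345e-01  a ← 132.356819 − (+1.460e-01/-1.345e-01) = 133.442105
iter 2: u=0.575324  f(a)=+1.815e-03  f'(a)=-1.312e-01  a ← 133.442105 − (+1.815e-03/-1.312e-01) = 133.455941
iter 3: u=0.575265  f(a)=+2.885e-07  f'(a)=-1.312e-01  a ← 133.455941 − (+2.885e-07/-1.312e-01) = 133.455943
iter 4: u=0.575265  f(a)=+0.000e+00  f'(a)=-1.312e-01  a ← 133.455943 − (+0.000e+00/-1.312e-01) = 133.455943
converged: |Δa| < 1e-12 after 4 iterations
sag = a·(cosh(S/(2a)) − 1) = 133.455943·(cosh(0.575265) − 1) = 22.697987
T_max/T_min = cosh(S/(2a)) = 1.170079

a=133.456 sag=22.698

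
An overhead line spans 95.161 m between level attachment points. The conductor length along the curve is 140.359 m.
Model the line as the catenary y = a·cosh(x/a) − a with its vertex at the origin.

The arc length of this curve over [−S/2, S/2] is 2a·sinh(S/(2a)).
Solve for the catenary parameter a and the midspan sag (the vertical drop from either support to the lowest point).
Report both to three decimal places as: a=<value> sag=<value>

a=30.008 sag=46.318

seed: a₀ = √(S³/(24(L−S))) = √(95.161³/(24·45.198)) = 28.185339
iter 1: u=1.688129  f(a)=+6.895e+00  f'(a)=-4.219e+00  a ← 28.185339 − (+6.895e+00/-4.219e+00) = 29.819495
iter 2: u=1.595617  f(a)=+6.451e-01  f'(a)=-3.464e+00  a ← 29.819495 − (+6.451e-01/-3.464e+00) = 30.005755
iter 3: u=1.585712  f(a)=+6.935e-03  f'(a)=-3.389e+00  a ← 30.005755 − (+6.935e-03/-3.389e+00) = 30.007802
iter 4: u=1.585604  f(a)=+8.204e-07  f'(a)=-3.389e+00  a ← 30.007802 − (+8.204e-07/-3.389e+00) = 30.007802
iter 5: u=1.585604  f(a)=-2.842e-14  f'(a)=-3.389e+00  a ← 30.007802 − (-2.842e-14/-3.389e+00) = 30.007802
converged: |Δa| < 1e-12 after 5 iterations
sag = a·(cosh(S/(2a)) − 1) = 30.007802·(cosh(1.585604) − 1) = 46.318016
T_max/T_min = cosh(S/(2a)) = 2.543532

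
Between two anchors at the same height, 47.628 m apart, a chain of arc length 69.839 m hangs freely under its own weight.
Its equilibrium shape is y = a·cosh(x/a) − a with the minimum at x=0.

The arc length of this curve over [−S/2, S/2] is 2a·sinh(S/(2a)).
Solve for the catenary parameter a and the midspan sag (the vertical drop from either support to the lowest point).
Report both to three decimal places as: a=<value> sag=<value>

seed: a₀ = √(S³/(24(L−S))) = √(47.628³/(24·22.211)) = 14.236520
iter 1: u=1.672740  f(a)=+3.323e+00  f'(a)=-4.085e+00  a ← 14.236520 − (+3.323e+00/-4.085e+00) = 15.049845
iter 2: u=1.582342  f(a)=+3.060e-01  f'(a)=-3.365e+00  a ← 15.049845 − (+3.060e-01/-3.365e+00) = 15.140795
iter 3: u=1.572837  f(a)=+3.177e-03  f'(a)=-3.295e+00  a ← 15.140795 − (+3.177e-03/-3.295e+00) = 15.141759
iter 4: u=1.572737  f(a)=+3.503e-07  f'(a)=-3.294e+00  a ← 15.141759 − (+3.503e-07/-3.294e+00) = 15.141759
iter 5: u=1.572737  f(a)=+1.421e-14  f'(a)=-3.294e+00  a ← 15.141759 − (+1.421e-14/-3.294e+00) = 15.141759
converged: |Δa| < 1e-12 after 5 iterations
sag = a·(cosh(S/(2a)) − 1) = 15.141759·(cosh(1.572737) − 1) = 22.919302
T_max/T_min = cosh(S/(2a)) = 2.513649

a=15.142 sag=22.919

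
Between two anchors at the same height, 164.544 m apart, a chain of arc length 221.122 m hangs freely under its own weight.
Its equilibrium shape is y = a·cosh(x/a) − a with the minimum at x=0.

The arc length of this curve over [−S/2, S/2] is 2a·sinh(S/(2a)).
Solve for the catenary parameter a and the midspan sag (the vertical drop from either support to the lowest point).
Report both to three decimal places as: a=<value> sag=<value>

a=60.026 sag=65.779

seed: a₀ = √(S³/(24(L−S))) = √(164.544³/(24·56.578)) = 57.278767
iter 1: u=1.436344  f(a)=+6.131e+00  f'(a)=-2.414e+00  a ← 57.278767 − (+6.131e+00/-2.414e+00) = 59.818343
iter 2: u=1.375364  f(a)=+4.313e-01  f'(a)=-2.086e+00  a ← 59.818343 − (+4.313e-01/-2.086e+00) = 60.025174
iter 3: u=1.370625  f(a)=+2.492e-03  f'(a)=-2.061e+00  a ← 60.025174 − (+2.492e-03/-2.061e+00) = 60.026383
iter 4: u=1.370597  f(a)=+8.425e-08  f'(a)=-2.061e+00  a ← 60.026383 − (+8.425e-08/-2.061e+00) = 60.026383
iter 5: u=1.370597  f(a)=+0.000e+00  f'(a)=-2.061e+00  a ← 60.026383 − (+0.000e+00/-2.061e+00) = 60.026383
converged: |Δa| < 1e-12 after 5 iterations
sag = a·(cosh(S/(2a)) − 1) = 60.026383·(cosh(1.370597) − 1) = 65.778630
T_max/T_min = cosh(S/(2a)) = 2.095829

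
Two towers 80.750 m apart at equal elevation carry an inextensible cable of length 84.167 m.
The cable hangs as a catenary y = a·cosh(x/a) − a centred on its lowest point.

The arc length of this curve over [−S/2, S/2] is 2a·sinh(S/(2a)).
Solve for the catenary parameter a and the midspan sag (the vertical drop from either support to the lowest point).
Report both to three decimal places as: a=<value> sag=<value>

seed: a₀ = √(S³/(24(L−S))) = √(80.750³/(24·3.417)) = 80.128255
iter 1: u=0.503880  f(a)=+4.364e-02  f'(a)=-8.747e-02  a ← 80.128255 − (+4.364e-02/-8.747e-02) = 80.627162
iter 2: u=0.500762  f(a)=+4.110e-04  f'(a)=-8.583e-02  a ← 80.627162 − (+4.110e-04/-8.583e-02) = 80.631950
iter 3: u=0.500732  f(a)=+3.721e-08  f'(a)=-8.582e-02  a ← 80.631950 − (+3.721e-08/-8.582e-02) = 80.631950
iter 4: u=0.500732  f(a)=+1.421e-14  f'(a)=-8.582e-02  a ← 80.631950 − (+1.421e-14/-8.582e-02) = 80.631950
converged: |Δa| < 1e-12 after 4 iterations
sag = a·(cosh(S/(2a)) − 1) = 80.631950·(cosh(0.500732) − 1) = 10.321512
T_max/T_min = cosh(S/(2a)) = 1.128008

a=80.632 sag=10.322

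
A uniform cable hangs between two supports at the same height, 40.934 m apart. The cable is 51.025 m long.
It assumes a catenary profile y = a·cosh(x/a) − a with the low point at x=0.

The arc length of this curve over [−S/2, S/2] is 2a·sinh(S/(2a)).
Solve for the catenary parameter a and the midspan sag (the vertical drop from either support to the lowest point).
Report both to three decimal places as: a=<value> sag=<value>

a=17.419 sag=13.473

seed: a₀ = √(S³/(24(L−S))) = √(40.934³/(24·10.091)) = 16.828816
iter 1: u=1.216188  f(a)=+7.731e-01  f'(a)=-1.386e+00  a ← 16.828816 − (+7.731e-01/-1.386e+00) = 17.386512
iter 2: u=1.177177  f(a)=+4.009e-02  f'(a)=-1.246e+00  a ← 17.386512 − (+4.009e-02/-1.246e+00) = 17.418694
iter 3: u=1.175002  f(a)=+1.209e-04  f'(a)=-1.238e+00  a ← 17.418694 − (+1.209e-04/-1.238e+00) = 17.418791
iter 4: u=1.174995  f(a)=+1.106e-09  f'(a)=-1.238e+00  a ← 17.418791 − (+1.106e-09/-1.238e+00) = 17.418791
iter 5: u=1.174995  f(a)=-7.105e-15  f'(a)=-1.238e+00  a ← 17.418791 − (-7.105e-15/-1.238e+00) = 17.418791
converged: |Δa| < 1e-12 after 5 iterations
sag = a·(cosh(S/(2a)) − 1) = 17.418791·(cosh(1.174995) − 1) = 13.472987
T_max/T_min = cosh(S/(2a)) = 1.773474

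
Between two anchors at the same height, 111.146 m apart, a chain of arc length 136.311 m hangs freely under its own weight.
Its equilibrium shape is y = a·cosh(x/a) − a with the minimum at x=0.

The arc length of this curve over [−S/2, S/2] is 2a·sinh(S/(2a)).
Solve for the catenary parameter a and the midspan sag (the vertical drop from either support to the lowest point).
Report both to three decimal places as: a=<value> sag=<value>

a=49.222 sag=34.849

seed: a₀ = √(S³/(24(L−S))) = √(111.146³/(24·25.165)) = 47.680046
iter 1: u=1.165540  f(a)=+1.766e+00  f'(a)=-1.206e+00  a ← 47.680046 − (+1.766e+00/-1.206e+00) = 49.143970
iter 2: u=1.130820  f(a)=+8.458e-02  f'(a)=-1.093e+00  a ← 49.143970 − (+8.458e-02/-1.093e+00) = 49.221349
iter 3: u=1.129043  f(a)=+2.157e-04  f'(a)=-1.087e+00  a ← 49.221349 − (+2.157e-04/-1.087e+00) = 49.221547
iter 4: u=1.129038  f(a)=+1.411e-09  f'(a)=-1.087e+00  a ← 49.221547 − (+1.411e-09/-1.087e+00) = 49.221547
iter 5: u=1.129038  f(a)=+2.842e-14  f'(a)=-1.087e+00  a ← 49.221547 − (+2.842e-14/-1.087e+00) = 49.221547
converged: |Δa| < 1e-12 after 5 iterations
sag = a·(cosh(S/(2a)) − 1) = 49.221547·(cosh(1.129038) − 1) = 34.849452
T_max/T_min = cosh(S/(2a)) = 1.708012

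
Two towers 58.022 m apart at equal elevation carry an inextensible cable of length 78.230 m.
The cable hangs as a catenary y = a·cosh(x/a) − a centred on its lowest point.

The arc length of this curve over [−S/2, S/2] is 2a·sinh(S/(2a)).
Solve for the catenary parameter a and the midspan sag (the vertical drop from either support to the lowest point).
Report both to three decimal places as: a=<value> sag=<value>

a=21.043 sag=23.373

seed: a₀ = √(S³/(24(L−S))) = √(58.022³/(24·20.208)) = 20.068816
iter 1: u=1.445576  f(a)=+2.220e+00  f'(a)=-2.467e+00  a ← 20.068816 − (+2.220e+00/-2.467e+00) = 20.968395
iter 2: u=1.383558  f(a)=+1.580e-01  f'(a)=-2.128e+00  a ← 20.968395 − (+1.580e-01/-2.128e+00) = 21.042641
iter 3: u=1.378677  f(a)=+9.356e-04  f'(a)=-2.102e+00  a ← 21.042641 − (+9.356e-04/-2.102e+00) = 21.043086
iter 4: u=1.378648  f(a)=+3.325e-08  f'(a)=-2.102e+00  a ← 21.043086 − (+3.325e-08/-2.102e+00) = 21.043086
iter 5: u=1.378648  f(a)=-1.421e-14  f'(a)=-2.102e+00  a ← 21.043086 − (-1.421e-14/-2.102e+00) = 21.043086
converged: |Δa| < 1e-12 after 5 iterations
sag = a·(cosh(S/(2a)) − 1) = 21.043086·(cosh(1.378648) − 1) = 23.373068
T_max/T_min = cosh(S/(2a)) = 2.110724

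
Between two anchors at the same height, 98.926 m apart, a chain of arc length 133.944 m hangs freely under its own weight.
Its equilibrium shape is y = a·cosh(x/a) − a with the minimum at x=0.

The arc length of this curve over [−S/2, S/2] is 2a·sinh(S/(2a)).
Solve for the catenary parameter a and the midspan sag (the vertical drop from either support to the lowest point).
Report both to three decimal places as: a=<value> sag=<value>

seed: a₀ = √(S³/(24(L−S))) = √(98.926³/(24·35.018)) = 33.940199
iter 1: u=1.457357  f(a)=+3.912e+00  f'(a)=-2.536e+00  a ← 33.940199 − (+3.912e+00/-2.536e+00) = 35.482734
iter 2: u=1.394002  f(a)=+2.825e-01  f'(a)=-2.182e+00  a ← 35.482734 − (+2.825e-01/-2.182e+00) = 35.612211
iter 3: u=1.388934  f(a)=+1.727e-03  f'(a)=-2.156e+00  a ← 35.612211 − (+1.727e-03/-2.156e+00) = 35.613012
iter 4: u=1.388902  f(a)=+6.539e-08  f'(a)=-2.155e+00  a ← 35.613012 − (+6.539e-08/-2.155e+00) = 35.613012
iter 5: u=1.388902  f(a)=+0.000e+00  f'(a)=-2.155e+00  a ← 35.613012 − (+0.000e+00/-2.155e+00) = 35.613012
converged: |Δa| < 1e-12 after 5 iterations
sag = a·(cosh(S/(2a)) − 1) = 35.613012·(cosh(1.388902) − 1) = 40.239051
T_max/T_min = cosh(S/(2a)) = 2.129897

a=35.613 sag=40.239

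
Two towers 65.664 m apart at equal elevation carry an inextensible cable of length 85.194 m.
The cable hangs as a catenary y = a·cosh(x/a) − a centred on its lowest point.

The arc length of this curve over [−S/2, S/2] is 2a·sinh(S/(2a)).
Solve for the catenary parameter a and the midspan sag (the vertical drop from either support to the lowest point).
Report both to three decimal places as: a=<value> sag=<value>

seed: a₀ = √(S³/(24(L−S))) = √(65.664³/(24·19.530)) = 24.577305
iter 1: u=1.335867  f(a)=+1.819e+00  f'(a)=-1.892e+00  a ← 24.577305 − (+1.819e+00/-1.892e+00) = 25.538682
iter 2: u=1.285579  f(a)=+1.121e-01  f'(a)=-1.665e+00  a ← 25.538682 − (+1.121e-01/-1.665e+00) = 25.606044
iter 3: u=1.282197  f(a)=+4.885e-04  f'(a)=-1.650e+00  a ← 25.606044 − (+4.885e-04/-1.650e+00) = 25.606340
iter 4: u=1.282182  f(a)=+9.358e-09  f'(a)=-1.650e+00  a ← 25.606340 − (+9.358e-09/-1.650e+00) = 25.606340
iter 5: u=1.282182  f(a)=-1.421e-14  f'(a)=-1.650e+00  a ← 25.606340 − (-1.421e-14/-1.650e+00) = 25.606340
converged: |Δa| < 1e-12 after 5 iterations
sag = a·(cosh(S/(2a)) − 1) = 25.606340·(cosh(1.282182) − 1) = 24.094657
T_max/T_min = cosh(S/(2a)) = 1.940964

a=25.606 sag=24.095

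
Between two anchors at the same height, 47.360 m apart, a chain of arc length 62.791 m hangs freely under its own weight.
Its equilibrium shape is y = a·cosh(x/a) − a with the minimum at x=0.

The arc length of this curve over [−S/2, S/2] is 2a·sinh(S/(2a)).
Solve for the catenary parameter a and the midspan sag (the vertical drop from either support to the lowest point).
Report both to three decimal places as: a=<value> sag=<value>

seed: a₀ = √(S³/(24(L−S))) = √(47.360³/(24·15.431)) = 16.936158
iter 1: u=1.398192  f(a)=+1.580e+00  f'(a)=-2.204e+00  a ← 16.936158 − (+1.580e+00/-2.204e+00) = 17.653161
iter 2: u=1.341403  f(a)=+1.059e-01  f'(a)=-1.918e+00  a ← 17.653161 − (+1.059e-01/-1.918e+00) = 17.708382
iter 3: u=1.337220  f(a)=+5.511e-04  f'(a)=-1.898e+00  a ← 17.708382 − (+5.511e-04/-1.898e+00) = 17.708673
iter 4: u=1.337198  f(a)=+1.509e-08  f'(a)=-1.898e+00  a ← 17.708673 − (+1.509e-08/-1.898e+00) = 17.708673
iter 5: u=1.337198  f(a)=-7.105e-15  f'(a)=-1.898e+00  a ← 17.708673 − (-7.105e-15/-1.898e+00) = 17.708673
converged: |Δa| < 1e-12 after 5 iterations
sag = a·(cosh(S/(2a)) − 1) = 17.708673·(cosh(1.337198) − 1) = 18.336778
T_max/T_min = cosh(S/(2a)) = 2.035469

a=17.709 sag=18.337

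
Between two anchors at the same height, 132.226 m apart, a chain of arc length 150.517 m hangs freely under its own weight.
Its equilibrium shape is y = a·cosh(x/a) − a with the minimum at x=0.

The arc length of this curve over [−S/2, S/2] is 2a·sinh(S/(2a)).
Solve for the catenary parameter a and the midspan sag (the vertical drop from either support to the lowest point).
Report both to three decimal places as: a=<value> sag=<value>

seed: a₀ = √(S³/(24(L−S))) = √(132.226³/(24·18.291)) = 72.568968
iter 1: u=0.911037  f(a)=+7.742e-01  f'(a)=-5.472e-01  a ← 72.568968 − (+7.742e-01/-5.472e-01) = 73.983883
iter 2: u=0.893614  f(a)=+2.322e-02  f'(a)=-5.148e-01  a ← 73.983883 − (+2.322e-02/-5.148e-01) = 74.028994
iter 3: u=0.893069  f(a)=+2.233e-05  f'(a)=-5.138e-01  a ← 74.028994 − (+2.233e-05/-5.138e-01) = 74.029037
iter 4: u=0.893068  f(a)=+2.069e-11  f'(a)=-5.138e-01  a ← 74.029037 − (+2.069e-11/-5.138e-01) = 74.029037
converged: |Δa| < 1e-12 after 4 iterations
sag = a·(cosh(S/(2a)) − 1) = 74.029037·(cosh(0.893068) − 1) = 31.536773
T_max/T_min = cosh(S/(2a)) = 1.426005

a=74.029 sag=31.537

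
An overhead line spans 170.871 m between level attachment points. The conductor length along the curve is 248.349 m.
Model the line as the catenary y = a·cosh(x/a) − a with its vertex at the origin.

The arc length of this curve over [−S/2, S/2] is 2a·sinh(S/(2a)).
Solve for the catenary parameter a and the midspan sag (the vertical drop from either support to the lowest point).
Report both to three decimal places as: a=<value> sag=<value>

a=55.007 sag=80.805

seed: a₀ = √(S³/(24(L−S))) = √(170.871³/(24·77.478)) = 51.797371
iter 1: u=1.649418  f(a)=+1.125e+01  f'(a)=-3.889e+00  a ← 51.797371 − (+1.125e+01/-3.889e+00) = 54.689988
iter 2: u=1.562178  f(a)=+1.011e+00  f'(a)=-3.218e+00  a ← 54.689988 − (+1.011e+00/-3.218e+00) = 55.004129
iter 3: u=1.553256  f(a)=+9.949e-03  f'(a)=-3.155e+00  a ← 55.004129 − (+9.949e-03/-3.155e+00) = 55.007283
iter 4: u=1.553167  f(a)=+9.845e-07  f'(a)=-3.155e+00  a ← 55.007283 − (+9.845e-07/-3.155e+00) = 55.007283
iter 5: u=1.553167  f(a)=+2.842e-14  f'(a)=-3.155e+00  a ← 55.007283 − (+2.842e-14/-3.155e+00) = 55.007283
converged: |Δa| < 1e-12 after 5 iterations
sag = a·(cosh(S/(2a)) − 1) = 55.007283·(cosh(1.553167) − 1) = 80.805484
T_max/T_min = cosh(S/(2a)) = 2.468996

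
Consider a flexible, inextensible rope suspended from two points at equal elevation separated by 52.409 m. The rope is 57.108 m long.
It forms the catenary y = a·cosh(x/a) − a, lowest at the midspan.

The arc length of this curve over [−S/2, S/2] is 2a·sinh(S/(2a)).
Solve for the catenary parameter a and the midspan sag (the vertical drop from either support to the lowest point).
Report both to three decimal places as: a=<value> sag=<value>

a=36.198 sag=9.906

seed: a₀ = √(S³/(24(L−S))) = √(52.409³/(24·4.699)) = 35.727322
iter 1: u=0.733458  f(a)=+1.280e-01  f'(a)=-2.775e-01  a ← 35.727322 − (+1.280e-01/-2.775e-01) = 36.188718
iter 2: u=0.724107  f(a)=+2.522e-03  f'(a)=-2.666e-01  a ← 36.188718 − (+2.522e-03/-2.666e-01) = 36.198177
iter 3: u=0.723918  f(a)=+1.023e-06  f'(a)=-2.664e-01  a ← 36.198177 − (+1.023e-06/-2.664e-01) = 36.198181
iter 4: u=0.723918  f(a)=+1.705e-13  f'(a)=-2.664e-01  a ← 36.198181 − (+1.705e-13/-2.664e-01) = 36.198181
converged: |Δa| < 1e-12 after 4 iterations
sag = a·(cosh(S/(2a)) − 1) = 36.198181·(cosh(0.723918) − 1) = 9.906474
T_max/T_min = cosh(S/(2a)) = 1.273673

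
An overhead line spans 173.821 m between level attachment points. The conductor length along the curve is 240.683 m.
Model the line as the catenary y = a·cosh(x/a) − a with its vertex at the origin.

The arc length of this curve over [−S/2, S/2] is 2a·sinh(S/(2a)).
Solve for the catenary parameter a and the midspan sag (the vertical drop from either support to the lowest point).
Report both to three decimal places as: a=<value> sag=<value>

seed: a₀ = √(S³/(24(L−S))) = √(173.821³/(24·66.862)) = 57.208171
iter 1: u=1.519197  f(a)=+8.154e+00  f'(a)=-2.923e+00  a ← 57.208171 − (+8.154e+00/-2.923e+00) = 59.997254
iter 2: u=1.448575  f(a)=+6.342e-01  f'(a)=-2.485e+00  a ← 59.997254 − (+6.342e-01/-2.485e+00) = 60.252488
iter 3: u=1.442438  f(a)=+4.552e-03  f'(a)=-2.449e+00  a ← 60.252488 − (+4.552e-03/-2.449e+00) = 60.254347
iter 4: u=1.442394  f(a)=+2.382e-07  f'(a)=-2.449e+00  a ← 60.254347 − (+2.382e-07/-2.449e+00) = 60.254347
iter 5: u=1.442394  f(a)=+2.842e-14  f'(a)=-2.449e+00  a ← 60.254347 − (+2.842e-14/-2.449e+00) = 60.254347
converged: |Δa| < 1e-12 after 5 iterations
sag = a·(cosh(S/(2a)) − 1) = 60.254347·(cosh(1.442394) − 1) = 74.328947
T_max/T_min = cosh(S/(2a)) = 2.233586

a=60.254 sag=74.329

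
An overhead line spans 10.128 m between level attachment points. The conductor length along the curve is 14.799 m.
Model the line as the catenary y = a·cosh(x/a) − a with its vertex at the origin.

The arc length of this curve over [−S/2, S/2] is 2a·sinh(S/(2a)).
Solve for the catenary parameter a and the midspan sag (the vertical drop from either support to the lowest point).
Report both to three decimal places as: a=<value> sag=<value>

a=3.236 sag=4.840

seed: a₀ = √(S³/(24(L−S))) = √(10.128³/(24·4.671)) = 3.044213
iter 1: u=1.663484  f(a)=+6.905e-01  f'(a)=-4.006e+00  a ← 3.044213 − (+6.905e-01/-4.006e+00) = 3.216574
iter 2: u=1.574346  f(a)=+6.299e-02  f'(a)=-3.306e+00  a ← 3.216574 − (+6.299e-02/-3.306e+00) = 3.235626
iter 3: u=1.565076  f(a)=+6.402e-04  f'(a)=-3.239e+00  a ← 3.235626 − (+6.402e-04/-3.239e+00) = 3.235824
iter 4: u=1.564980  f(a)=+6.764e-08  f'(a)=-3.238e+00  a ← 3.235824 − (+6.764e-08/-3.238e+00) = 3.235824
iter 5: u=1.564980  f(a)=+0.000e+00  f'(a)=-3.238e+00  a ← 3.235824 − (+0.000e+00/-3.238e+00) = 3.235824
converged: |Δa| < 1e-12 after 5 iterations
sag = a·(cosh(S/(2a)) − 1) = 3.235824·(cosh(1.564980) − 1) = 4.840262
T_max/T_min = cosh(S/(2a)) = 2.495836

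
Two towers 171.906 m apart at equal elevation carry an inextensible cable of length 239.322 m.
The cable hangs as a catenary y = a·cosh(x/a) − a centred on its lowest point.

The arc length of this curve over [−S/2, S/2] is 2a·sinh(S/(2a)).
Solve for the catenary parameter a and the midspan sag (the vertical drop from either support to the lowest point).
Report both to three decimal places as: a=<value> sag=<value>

seed: a₀ = √(S³/(24(L−S))) = √(171.906³/(24·67.416)) = 56.033718
iter 1: u=1.533951  f(a)=+8.391e+00  f'(a)=-3.022e+00  a ← 56.033718 − (+8.391e+00/-3.022e+00) = 58.810101
iter 2: u=1.461535  f(a)=+6.639e-01  f'(a)=-2.561e+00  a ← 58.810101 − (+6.639e-01/-2.561e+00) = 59.069334
iter 3: u=1.455121  f(a)=+4.947e-03  f'(a)=-2.523e+00  a ← 59.069334 − (+4.947e-03/-2.523e+00) = 59.071294
iter 4: u=1.455072  f(a)=+2.791e-07  f'(a)=-2.523e+00  a ← 59.071294 − (+2.791e-07/-2.523e+00) = 59.071294
iter 5: u=1.455072  f(a)=-5.684e-14  f'(a)=-2.523e+00  a ← 59.071294 − (-5.684e-14/-2.523e+00) = 59.071294
converged: |Δa| < 1e-12 after 5 iterations
sag = a·(cosh(S/(2a)) − 1) = 59.071294·(cosh(1.455072) − 1) = 74.375972
T_max/T_min = cosh(S/(2a)) = 2.259088

a=59.071 sag=74.376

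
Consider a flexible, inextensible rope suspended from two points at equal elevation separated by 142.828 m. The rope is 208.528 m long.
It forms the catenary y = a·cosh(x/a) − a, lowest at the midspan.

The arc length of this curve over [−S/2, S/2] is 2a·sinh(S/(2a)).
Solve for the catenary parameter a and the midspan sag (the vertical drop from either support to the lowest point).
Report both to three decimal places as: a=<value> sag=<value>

seed: a₀ = √(S³/(24(L−S))) = √(142.828³/(24·65.700)) = 42.986464
iter 1: u=1.661314  f(a)=+9.686e+00  f'(a)=-3.988e+00  a ← 42.986464 − (+9.686e+00/-3.988e+00) = 45.415184
iter 2: u=1.572470  f(a)=+8.815e-01  f'(a)=-3.292e+00  a ← 45.415184 − (+8.815e-01/-3.292e+00) = 45.682925
iter 3: u=1.563254  f(a)=+8.916e-03  f'(a)=-3.226e+00  a ← 45.682925 − (+8.916e-03/-3.226e+00) = 45.685689
iter 4: u=1.563159  f(a)=+9.324e-07  f'(a)=-3.225e+00  a ← 45.685689 − (+9.324e-07/-3.225e+00) = 45.685689
iter 5: u=1.563159  f(a)=-2.842e-14  f'(a)=-3.225e+00  a ← 45.685689 − (-2.842e-14/-3.225e+00) = 45.685689
converged: |Δa| < 1e-12 after 5 iterations
sag = a·(cosh(S/(2a)) − 1) = 45.685689·(cosh(1.563159) − 1) = 68.148242
T_max/T_min = cosh(S/(2a)) = 2.491676

a=45.686 sag=68.148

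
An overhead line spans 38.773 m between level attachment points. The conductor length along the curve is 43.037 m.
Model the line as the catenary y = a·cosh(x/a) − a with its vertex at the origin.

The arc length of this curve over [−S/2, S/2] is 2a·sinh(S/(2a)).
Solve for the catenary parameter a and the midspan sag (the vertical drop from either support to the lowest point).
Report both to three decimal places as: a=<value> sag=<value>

seed: a₀ = √(S³/(24(L−S))) = √(38.773³/(24·4.264)) = 23.866014
iter 1: u=0.812306  f(a)=+1.429e-01  f'(a)=-3.815e-01  a ← 23.866014 − (+1.429e-01/-3.815e-01) = 24.240641
iter 2: u=0.799752  f(a)=+3.434e-03  f'(a)=-3.633e-01  a ← 24.240641 − (+3.434e-03/-3.633e-01) = 24.250094
iter 3: u=0.799440  f(a)=+2.092e-06  f'(a)=-3.629e-01  a ← 24.250094 − (+2.092e-06/-3.629e-01) = 24.250099
iter 4: u=0.799440  f(a)=+7.887e-13  f'(a)=-3.629e-01  a ← 24.250099 − (+7.887e-13/-3.629e-01) = 24.250099
converged: |Δa| < 1e-12 after 4 iterations
sag = a·(cosh(S/(2a)) − 1) = 24.250099·(cosh(0.799440) − 1) = 8.170776
T_max/T_min = cosh(S/(2a)) = 1.336938

a=24.250 sag=8.171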